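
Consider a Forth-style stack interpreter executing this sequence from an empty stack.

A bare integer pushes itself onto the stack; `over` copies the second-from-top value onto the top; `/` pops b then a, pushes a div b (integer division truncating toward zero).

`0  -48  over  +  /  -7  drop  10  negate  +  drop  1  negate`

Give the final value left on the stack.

-1

0      -> 0
-48    -> 0 -48
over   -> 0 -48 0
+      -> 0 -48
/      -> 0
-7     -> 0 -7
drop   -> 0
10     -> 0 10
negate -> 0 -10
+      -> -10
drop   -> (empty)
1      -> 1
negate -> -1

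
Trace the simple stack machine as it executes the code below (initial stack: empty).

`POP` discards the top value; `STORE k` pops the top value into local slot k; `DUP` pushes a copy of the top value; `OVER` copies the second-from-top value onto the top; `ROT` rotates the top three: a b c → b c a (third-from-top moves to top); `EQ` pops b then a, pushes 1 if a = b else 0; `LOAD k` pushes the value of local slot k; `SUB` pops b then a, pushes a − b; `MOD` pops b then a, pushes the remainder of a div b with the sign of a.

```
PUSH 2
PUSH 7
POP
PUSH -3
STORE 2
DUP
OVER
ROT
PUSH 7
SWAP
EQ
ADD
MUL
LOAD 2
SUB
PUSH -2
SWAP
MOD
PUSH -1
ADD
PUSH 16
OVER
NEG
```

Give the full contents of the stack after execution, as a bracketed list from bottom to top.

PUSH 2   2
PUSH 7   2 7
POP      2
PUSH -3  2 -3
STORE 2  2
DUP      2 2
OVER     2 2 2
ROT      2 2 2
PUSH 7   2 2 2 7
SWAP     2 2 7 2
EQ       2 2 0
ADD      2 2
MUL      4
LOAD 2   4 -3
SUB      7
PUSH -2  7 -2
SWAP     -2 7
MOD      -2
PUSH -1  -2 -1
ADD      -3
PUSH 16  -3 16
OVER     -3 16 -3
NEG      -3 16 3

[-3, 16, 3]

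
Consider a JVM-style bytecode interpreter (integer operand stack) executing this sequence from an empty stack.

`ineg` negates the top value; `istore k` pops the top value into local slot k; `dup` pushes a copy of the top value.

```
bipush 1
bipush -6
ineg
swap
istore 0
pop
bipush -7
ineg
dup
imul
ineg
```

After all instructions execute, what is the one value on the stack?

bipush 1  -> [1]
bipush -6 -> [1, -6]
ineg      -> [1, 6]
swap      -> [6, 1]
istore 0  -> [6]
pop       -> []
bipush -7 -> [-7]
ineg      -> [7]
dup       -> [7, 7]
imul      -> [49]
ineg      -> [-49]

-49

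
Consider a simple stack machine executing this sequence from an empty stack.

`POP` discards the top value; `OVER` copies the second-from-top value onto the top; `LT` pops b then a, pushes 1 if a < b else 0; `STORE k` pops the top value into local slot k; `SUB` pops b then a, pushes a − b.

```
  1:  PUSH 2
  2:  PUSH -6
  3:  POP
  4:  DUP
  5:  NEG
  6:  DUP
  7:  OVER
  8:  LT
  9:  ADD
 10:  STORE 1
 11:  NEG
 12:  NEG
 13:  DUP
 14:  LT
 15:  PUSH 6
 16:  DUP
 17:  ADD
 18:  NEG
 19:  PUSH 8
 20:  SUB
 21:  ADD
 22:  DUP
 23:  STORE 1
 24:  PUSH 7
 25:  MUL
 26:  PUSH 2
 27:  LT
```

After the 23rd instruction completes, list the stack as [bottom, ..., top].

[-20]

PUSH 2   [2]
PUSH -6  [2, -6]
POP      [2]
DUP      [2, 2]
NEG      [2, -2]
DUP      [2, -2, -2]
OVER     [2, -2, -2, -2]
LT       [2, -2, 0]
ADD      [2, -2]
STORE 1  [2]
NEG      [-2]
NEG      [2]
DUP      [2, 2]
LT       [0]
PUSH 6   [0, 6]
DUP      [0, 6, 6]
ADD      [0, 12]
NEG      [0, -12]
PUSH 8   [0, -12, 8]
SUB      [0, -20]
ADD      [-20]
DUP      [-20, -20]
STORE 1  [-20]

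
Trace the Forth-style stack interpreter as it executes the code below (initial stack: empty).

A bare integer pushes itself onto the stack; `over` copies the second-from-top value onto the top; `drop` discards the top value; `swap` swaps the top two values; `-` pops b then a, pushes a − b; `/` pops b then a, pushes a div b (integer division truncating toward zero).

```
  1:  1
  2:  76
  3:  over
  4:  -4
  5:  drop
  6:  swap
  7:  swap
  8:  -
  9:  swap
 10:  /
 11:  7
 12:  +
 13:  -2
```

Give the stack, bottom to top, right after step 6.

1    → 1
76   → 1 76
over → 1 76 1
-4   → 1 76 1 -4
drop → 1 76 1
swap → 1 1 76

[1, 1, 76]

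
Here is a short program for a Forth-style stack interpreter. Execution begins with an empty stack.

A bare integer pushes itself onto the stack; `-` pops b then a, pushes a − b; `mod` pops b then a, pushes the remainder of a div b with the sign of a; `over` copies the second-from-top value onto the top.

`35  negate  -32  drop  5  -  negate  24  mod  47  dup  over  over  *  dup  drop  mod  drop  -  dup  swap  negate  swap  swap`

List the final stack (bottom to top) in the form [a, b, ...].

35     : 35
negate : -35
-32    : -35 -32
drop   : -35
5      : -35 5
-      : -40
negate : 40
24     : 40 24
mod    : 16
47     : 16 47
dup    : 16 47 47
over   : 16 47 47 47
over   : 16 47 47 47 47
*      : 16 47 47 2209
dup    : 16 47 47 2209 2209
drop   : 16 47 47 2209
mod    : 16 47 47
drop   : 16 47
-      : -31
dup    : -31 -31
swap   : -31 -31
negate : -31 31
swap   : 31 -31
swap   : -31 31

[-31, 31]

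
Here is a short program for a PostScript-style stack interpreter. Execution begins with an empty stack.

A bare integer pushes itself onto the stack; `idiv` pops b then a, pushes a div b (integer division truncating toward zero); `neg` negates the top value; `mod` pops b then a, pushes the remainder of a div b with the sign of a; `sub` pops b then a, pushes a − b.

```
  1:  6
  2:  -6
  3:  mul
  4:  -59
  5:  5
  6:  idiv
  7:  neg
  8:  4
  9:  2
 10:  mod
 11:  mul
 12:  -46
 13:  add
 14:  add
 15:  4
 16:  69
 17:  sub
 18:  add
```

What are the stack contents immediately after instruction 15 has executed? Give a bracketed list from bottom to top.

[-82, 4]

6     [6]
-6    [6, -6]
mul   [-36]
-59   [-36, -59]
5     [-36, -59, 5]
idiv  [-36, -11]
neg   [-36, 11]
4     [-36, 11, 4]
2     [-36, 11, 4, 2]
mod   [-36, 11, 0]
mul   [-36, 0]
-46   [-36, 0, -46]
add   [-36, -46]
add   [-82]
4     [-82, 4]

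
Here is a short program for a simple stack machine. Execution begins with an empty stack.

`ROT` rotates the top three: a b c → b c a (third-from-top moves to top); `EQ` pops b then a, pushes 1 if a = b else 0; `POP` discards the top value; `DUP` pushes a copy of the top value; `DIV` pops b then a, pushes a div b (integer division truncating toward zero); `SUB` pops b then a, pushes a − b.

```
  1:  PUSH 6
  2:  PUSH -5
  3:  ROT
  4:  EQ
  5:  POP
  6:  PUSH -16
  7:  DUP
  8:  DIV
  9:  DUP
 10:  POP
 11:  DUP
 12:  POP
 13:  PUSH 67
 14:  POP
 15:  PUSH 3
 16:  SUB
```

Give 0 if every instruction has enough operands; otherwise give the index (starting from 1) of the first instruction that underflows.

3

PUSH 6  -> 6
PUSH -5 -> 6 -5
ROT  — needs 3 operands, stack has 2 → underflow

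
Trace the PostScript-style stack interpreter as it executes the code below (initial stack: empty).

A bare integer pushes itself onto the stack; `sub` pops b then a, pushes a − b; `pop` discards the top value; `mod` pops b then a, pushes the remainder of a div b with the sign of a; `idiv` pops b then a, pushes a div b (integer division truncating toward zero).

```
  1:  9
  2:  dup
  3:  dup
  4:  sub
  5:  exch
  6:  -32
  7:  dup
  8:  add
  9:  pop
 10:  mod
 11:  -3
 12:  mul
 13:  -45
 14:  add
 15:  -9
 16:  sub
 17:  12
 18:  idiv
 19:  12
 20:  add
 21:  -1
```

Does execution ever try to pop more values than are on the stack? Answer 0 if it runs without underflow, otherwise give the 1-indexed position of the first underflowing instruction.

9    : [9]
dup  : [9, 9]
dup  : [9, 9, 9]
sub  : [9, 0]
exch : [0, 9]
-32  : [0, 9, -32]
dup  : [0, 9, -32, -32]
add  : [0, 9, -64]
pop  : [0, 9]
mod  : [0]
-3   : [0, -3]
mul  : [0]
-45  : [0, -45]
add  : [-45]
-9   : [-45, -9]
sub  : [-36]
12   : [-36, 12]
idiv : [-3]
12   : [-3, 12]
add  : [9]
-1   : [9, -1]

0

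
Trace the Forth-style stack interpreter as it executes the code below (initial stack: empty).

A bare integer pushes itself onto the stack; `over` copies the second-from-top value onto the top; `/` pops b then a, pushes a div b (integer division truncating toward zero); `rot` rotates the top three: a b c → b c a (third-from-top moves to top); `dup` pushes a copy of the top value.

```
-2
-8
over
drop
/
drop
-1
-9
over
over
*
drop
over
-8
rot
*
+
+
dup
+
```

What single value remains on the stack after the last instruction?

-2   → -2
-8   → -2 -8
over → -2 -8 -2
drop → -2 -8
/    → 0
drop → (empty)
-1   → -1
-9   → -1 -9
over → -1 -9 -1
over → -1 -9 -1 -9
*    → -1 -9 9
drop → -1 -9
over → -1 -9 -1
-8   → -1 -9 -1 -8
rot  → -1 -1 -8 -9
*    → -1 -1 72
+    → -1 71
+    → 70
dup  → 70 70
+    → 140

140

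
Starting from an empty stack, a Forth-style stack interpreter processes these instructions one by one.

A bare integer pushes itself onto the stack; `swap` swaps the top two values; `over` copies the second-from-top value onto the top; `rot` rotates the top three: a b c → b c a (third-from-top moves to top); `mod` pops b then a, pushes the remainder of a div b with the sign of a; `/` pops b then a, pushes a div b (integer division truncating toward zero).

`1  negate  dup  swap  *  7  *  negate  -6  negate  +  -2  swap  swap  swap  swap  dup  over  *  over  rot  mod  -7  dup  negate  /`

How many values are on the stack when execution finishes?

1      → 1
negate → -1
dup    → -1 -1
swap   → -1 -1
*      → 1
7      → 1 7
*      → 7
negate → -7
-6     → -7 -6
negate → -7 6
+      → -1
-2     → -1 -2
swap   → -2 -1
swap   → -1 -2
swap   → -2 -1
swap   → -1 -2
dup    → -1 -2 -2
over   → -1 -2 -2 -2
*      → -1 -2 4
over   → -1 -2 4 -2
rot    → -1 4 -2 -2
mod    → -1 4 0
-7     → -1 4 0 -7
dup    → -1 4 0 -7 -7
negate → -1 4 0 -7 7
/      → -1 4 0 -1

4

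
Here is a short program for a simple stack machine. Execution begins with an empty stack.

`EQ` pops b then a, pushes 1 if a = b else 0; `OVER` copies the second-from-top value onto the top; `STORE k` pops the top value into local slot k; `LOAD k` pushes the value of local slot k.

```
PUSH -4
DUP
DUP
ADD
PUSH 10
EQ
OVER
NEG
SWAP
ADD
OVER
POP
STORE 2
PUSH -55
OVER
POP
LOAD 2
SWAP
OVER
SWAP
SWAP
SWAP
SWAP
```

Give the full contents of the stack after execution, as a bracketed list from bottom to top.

[-4, 4, -55, 4]

PUSH -4  -> -4
DUP      -> -4 -4
DUP      -> -4 -4 -4
ADD      -> -4 -8
PUSH 10  -> -4 -8 10
EQ       -> -4 0
OVER     -> -4 0 -4
NEG      -> -4 0 4
SWAP     -> -4 4 0
ADD      -> -4 4
OVER     -> -4 4 -4
POP      -> -4 4
STORE 2  -> -4
PUSH -55 -> -4 -55
OVER     -> -4 -55 -4
POP      -> -4 -55
LOAD 2   -> -4 -55 4
SWAP     -> -4 4 -55
OVER     -> -4 4 -55 4
SWAP     -> -4 4 4 -55
SWAP     -> -4 4 -55 4
SWAP     -> -4 4 4 -55
SWAP     -> -4 4 -55 4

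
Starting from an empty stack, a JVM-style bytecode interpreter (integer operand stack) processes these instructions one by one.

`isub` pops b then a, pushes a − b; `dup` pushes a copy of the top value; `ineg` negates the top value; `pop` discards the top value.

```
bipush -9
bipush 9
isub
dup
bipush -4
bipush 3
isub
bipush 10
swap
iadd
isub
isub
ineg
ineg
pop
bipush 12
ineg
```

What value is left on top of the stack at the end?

bipush -9 -> -9
bipush 9  -> -9 9
isub      -> -18
dup       -> -18 -18
bipush -4 -> -18 -18 -4
bipush 3  -> -18 -18 -4 3
isub      -> -18 -18 -7
bipush 10 -> -18 -18 -7 10
swap      -> -18 -18 10 -7
iadd      -> -18 -18 3
isub      -> -18 -21
isub      -> 3
ineg      -> -3
ineg      -> 3
pop       -> (empty)
bipush 12 -> 12
ineg      -> -12

-12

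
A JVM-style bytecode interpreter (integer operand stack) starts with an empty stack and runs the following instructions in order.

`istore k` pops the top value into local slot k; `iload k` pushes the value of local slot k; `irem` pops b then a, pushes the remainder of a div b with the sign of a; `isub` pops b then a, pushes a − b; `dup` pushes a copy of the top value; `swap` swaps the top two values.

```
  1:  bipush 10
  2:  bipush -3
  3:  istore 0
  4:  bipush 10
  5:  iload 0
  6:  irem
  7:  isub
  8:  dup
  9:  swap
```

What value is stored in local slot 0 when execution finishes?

bipush 10 → 10
bipush -3 → 10 -3
istore 0  → 10
bipush 10 → 10 10
iload 0   → 10 10 -3
irem      → 10 1
isub      → 9
dup       → 9 9
swap      → 9 9

-3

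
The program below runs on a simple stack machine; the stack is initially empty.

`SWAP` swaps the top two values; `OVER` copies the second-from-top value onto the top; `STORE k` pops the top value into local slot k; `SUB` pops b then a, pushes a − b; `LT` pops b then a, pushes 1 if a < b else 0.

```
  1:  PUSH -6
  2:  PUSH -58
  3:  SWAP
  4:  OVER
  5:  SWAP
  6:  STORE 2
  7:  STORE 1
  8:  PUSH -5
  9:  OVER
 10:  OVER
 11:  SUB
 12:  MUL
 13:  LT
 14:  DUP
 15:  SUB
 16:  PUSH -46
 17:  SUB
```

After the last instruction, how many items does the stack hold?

1

PUSH -6  : [-6]
PUSH -58 : [-6, -58]
SWAP     : [-58, -6]
OVER     : [-58, -6, -58]
SWAP     : [-58, -58, -6]
STORE 2  : [-58, -58]
STORE 1  : [-58]
PUSH -5  : [-58, -5]
OVER     : [-58, -5, -58]
OVER     : [-58, -5, -58, -5]
SUB      : [-58, -5, -53]
MUL      : [-58, 265]
LT       : [1]
DUP      : [1, 1]
SUB      : [0]
PUSH -46 : [0, -46]
SUB      : [46]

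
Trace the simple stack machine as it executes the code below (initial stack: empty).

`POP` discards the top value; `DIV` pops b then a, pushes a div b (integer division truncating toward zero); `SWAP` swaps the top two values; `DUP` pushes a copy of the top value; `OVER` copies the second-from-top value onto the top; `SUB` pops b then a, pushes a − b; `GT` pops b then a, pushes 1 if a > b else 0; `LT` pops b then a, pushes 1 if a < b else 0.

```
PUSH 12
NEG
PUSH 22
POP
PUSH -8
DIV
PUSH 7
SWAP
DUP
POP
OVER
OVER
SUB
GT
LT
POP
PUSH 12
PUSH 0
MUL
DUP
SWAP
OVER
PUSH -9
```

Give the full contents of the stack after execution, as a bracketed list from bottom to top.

[0, 0, 0, -9]

PUSH 12 -> 12
NEG     -> -12
PUSH 22 -> -12 22
POP     -> -12
PUSH -8 -> -12 -8
DIV     -> 1
PUSH 7  -> 1 7
SWAP    -> 7 1
DUP     -> 7 1 1
POP     -> 7 1
OVER    -> 7 1 7
OVER    -> 7 1 7 1
SUB     -> 7 1 6
GT      -> 7 0
LT      -> 0
POP     -> (empty)
PUSH 12 -> 12
PUSH 0  -> 12 0
MUL     -> 0
DUP     -> 0 0
SWAP    -> 0 0
OVER    -> 0 0 0
PUSH -9 -> 0 0 0 -9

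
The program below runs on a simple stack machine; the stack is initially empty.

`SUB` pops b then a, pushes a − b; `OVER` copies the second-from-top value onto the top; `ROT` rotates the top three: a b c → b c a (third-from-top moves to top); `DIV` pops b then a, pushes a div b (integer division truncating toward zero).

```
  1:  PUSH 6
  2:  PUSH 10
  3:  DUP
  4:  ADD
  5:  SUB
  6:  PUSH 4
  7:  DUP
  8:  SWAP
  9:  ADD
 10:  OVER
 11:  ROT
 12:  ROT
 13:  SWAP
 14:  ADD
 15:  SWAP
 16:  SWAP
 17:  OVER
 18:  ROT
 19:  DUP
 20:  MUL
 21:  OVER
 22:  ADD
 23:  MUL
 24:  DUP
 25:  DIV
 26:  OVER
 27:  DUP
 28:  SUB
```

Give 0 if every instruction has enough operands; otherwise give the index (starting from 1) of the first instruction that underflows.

0

PUSH 6  : 6
PUSH 10 : 6 10
DUP     : 6 10 10
ADD     : 6 20
SUB     : -14
PUSH 4  : -14 4
DUP     : -14 4 4
SWAP    : -14 4 4
ADD     : -14 8
OVER    : -14 8 -14
ROT     : 8 -14 -14
ROT     : -14 -14 8
SWAP    : -14 8 -14
ADD     : -14 -6
SWAP    : -6 -14
SWAP    : -14 -6
OVER    : -14 -6 -14
ROT     : -6 -14 -14
DUP     : -6 -14 -14 -14
MUL     : -6 -14 196
OVER    : -6 -14 196 -14
ADD     : -6 -14 182
MUL     : -6 -2548
DUP     : -6 -2548 -2548
DIV     : -6 1
OVER    : -6 1 -6
DUP     : -6 1 -6 -6
SUB     : -6 1 0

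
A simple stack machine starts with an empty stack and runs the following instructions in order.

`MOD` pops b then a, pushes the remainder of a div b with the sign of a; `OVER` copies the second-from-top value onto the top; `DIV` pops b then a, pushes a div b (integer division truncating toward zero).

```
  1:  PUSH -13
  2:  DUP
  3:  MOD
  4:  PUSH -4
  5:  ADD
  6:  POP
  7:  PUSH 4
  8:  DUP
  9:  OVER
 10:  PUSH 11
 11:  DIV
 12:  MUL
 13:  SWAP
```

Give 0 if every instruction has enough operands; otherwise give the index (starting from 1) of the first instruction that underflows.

PUSH -13 -> -13
DUP      -> -13 -13
MOD      -> 0
PUSH -4  -> 0 -4
ADD      -> -4
POP      -> (empty)
PUSH 4   -> 4
DUP      -> 4 4
OVER     -> 4 4 4
PUSH 11  -> 4 4 4 11
DIV      -> 4 4 0
MUL      -> 4 0
SWAP     -> 0 4

0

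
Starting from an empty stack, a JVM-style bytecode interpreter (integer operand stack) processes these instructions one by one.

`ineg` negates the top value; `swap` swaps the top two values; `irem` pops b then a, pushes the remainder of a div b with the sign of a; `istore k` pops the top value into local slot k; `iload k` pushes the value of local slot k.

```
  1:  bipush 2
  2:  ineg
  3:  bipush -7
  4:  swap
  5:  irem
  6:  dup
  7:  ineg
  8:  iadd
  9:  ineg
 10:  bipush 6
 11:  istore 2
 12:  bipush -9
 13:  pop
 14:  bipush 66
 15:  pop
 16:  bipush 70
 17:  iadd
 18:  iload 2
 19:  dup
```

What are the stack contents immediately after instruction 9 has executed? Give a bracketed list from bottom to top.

[0]

bipush 2   [2]
ineg       [-2]
bipush -7  [-2, -7]
swap       [-7, -2]
irem       [-1]
dup        [-1, -1]
ineg       [-1, 1]
iadd       [0]
ineg       [0]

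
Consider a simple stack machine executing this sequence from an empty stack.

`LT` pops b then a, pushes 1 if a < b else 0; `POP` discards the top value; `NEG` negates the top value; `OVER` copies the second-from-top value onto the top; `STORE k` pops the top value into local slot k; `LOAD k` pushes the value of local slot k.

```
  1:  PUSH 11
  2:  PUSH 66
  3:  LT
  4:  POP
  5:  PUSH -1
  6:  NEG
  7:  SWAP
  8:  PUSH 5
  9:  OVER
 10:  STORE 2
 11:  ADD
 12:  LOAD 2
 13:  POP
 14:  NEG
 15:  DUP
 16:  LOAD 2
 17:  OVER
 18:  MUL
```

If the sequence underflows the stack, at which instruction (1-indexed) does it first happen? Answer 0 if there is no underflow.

7

PUSH 11 : 11
PUSH 66 : 11 66
LT      : 1
POP     : (empty)
PUSH -1 : -1
NEG     : 1
SWAP  — needs 2 operands, stack has 1 → underflow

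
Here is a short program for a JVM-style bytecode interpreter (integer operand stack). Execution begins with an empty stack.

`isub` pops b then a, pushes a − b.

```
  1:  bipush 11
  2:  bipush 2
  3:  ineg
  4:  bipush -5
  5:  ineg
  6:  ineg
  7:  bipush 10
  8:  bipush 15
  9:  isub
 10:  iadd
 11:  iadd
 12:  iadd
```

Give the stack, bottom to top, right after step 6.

[11, -2, -5]

bipush 11  11
bipush 2   11 2
ineg       11 -2
bipush -5  11 -2 -5
ineg       11 -2 5
ineg       11 -2 -5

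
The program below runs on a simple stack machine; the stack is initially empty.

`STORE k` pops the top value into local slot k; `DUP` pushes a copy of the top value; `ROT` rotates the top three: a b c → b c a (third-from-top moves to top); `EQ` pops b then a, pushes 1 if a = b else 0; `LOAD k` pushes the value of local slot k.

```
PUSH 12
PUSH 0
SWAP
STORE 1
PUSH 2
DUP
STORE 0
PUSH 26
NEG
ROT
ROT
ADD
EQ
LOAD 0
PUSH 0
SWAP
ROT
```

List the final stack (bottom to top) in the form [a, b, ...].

PUSH 12 : 12
PUSH 0  : 12 0
SWAP    : 0 12
STORE 1 : 0
PUSH 2  : 0 2
DUP     : 0 2 2
STORE 0 : 0 2
PUSH 26 : 0 2 26
NEG     : 0 2 -26
ROT     : 2 -26 0
ROT     : -26 0 2
ADD     : -26 2
EQ      : 0
LOAD 0  : 0 2
PUSH 0  : 0 2 0
SWAP    : 0 0 2
ROT     : 0 2 0

[0, 2, 0]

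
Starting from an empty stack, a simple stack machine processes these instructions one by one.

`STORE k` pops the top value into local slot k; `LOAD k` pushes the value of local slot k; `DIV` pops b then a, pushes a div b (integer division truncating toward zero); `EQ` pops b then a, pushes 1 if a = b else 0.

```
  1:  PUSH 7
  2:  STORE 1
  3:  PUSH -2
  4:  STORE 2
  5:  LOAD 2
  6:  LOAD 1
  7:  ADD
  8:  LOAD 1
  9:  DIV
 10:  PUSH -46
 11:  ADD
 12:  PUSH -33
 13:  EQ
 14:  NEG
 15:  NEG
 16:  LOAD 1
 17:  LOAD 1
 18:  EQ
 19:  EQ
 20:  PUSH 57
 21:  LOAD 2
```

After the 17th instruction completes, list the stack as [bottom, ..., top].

PUSH 7    [7]
STORE 1   []
PUSH -2   [-2]
STORE 2   []
LOAD 2    [-2]
LOAD 1    [-2, 7]
ADD       [5]
LOAD 1    [5, 7]
DIV       [0]
PUSH -46  [0, -46]
ADD       [-46]
PUSH -33  [-46, -33]
EQ        [0]
NEG       [0]
NEG       [0]
LOAD 1    [0, 7]
LOAD 1    [0, 7, 7]

[0, 7, 7]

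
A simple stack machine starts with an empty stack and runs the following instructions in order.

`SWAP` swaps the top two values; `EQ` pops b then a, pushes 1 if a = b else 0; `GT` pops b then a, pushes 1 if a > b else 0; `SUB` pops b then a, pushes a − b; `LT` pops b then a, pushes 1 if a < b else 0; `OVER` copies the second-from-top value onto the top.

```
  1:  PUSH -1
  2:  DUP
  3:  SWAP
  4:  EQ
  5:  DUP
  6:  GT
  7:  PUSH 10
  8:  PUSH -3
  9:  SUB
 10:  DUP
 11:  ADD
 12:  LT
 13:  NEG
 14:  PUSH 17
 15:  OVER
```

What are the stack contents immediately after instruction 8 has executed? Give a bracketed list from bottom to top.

[0, 10, -3]

PUSH -1 -> -1
DUP     -> -1 -1
SWAP    -> -1 -1
EQ      -> 1
DUP     -> 1 1
GT      -> 0
PUSH 10 -> 0 10
PUSH -3 -> 0 10 -3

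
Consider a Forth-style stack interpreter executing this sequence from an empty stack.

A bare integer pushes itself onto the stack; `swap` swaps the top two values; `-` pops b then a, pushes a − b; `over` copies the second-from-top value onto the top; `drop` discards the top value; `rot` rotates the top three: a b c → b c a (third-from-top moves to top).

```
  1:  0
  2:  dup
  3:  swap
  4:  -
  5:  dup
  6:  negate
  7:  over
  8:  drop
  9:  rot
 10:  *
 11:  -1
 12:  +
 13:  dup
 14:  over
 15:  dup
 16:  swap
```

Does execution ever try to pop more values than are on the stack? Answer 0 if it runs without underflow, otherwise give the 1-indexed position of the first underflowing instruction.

9

0       [0]
dup     [0, 0]
swap    [0, 0]
-       [0]
dup     [0, 0]
negate  [0, 0]
over    [0, 0, 0]
drop    [0, 0]
rot  — needs 3 operands, stack has 2 → underflow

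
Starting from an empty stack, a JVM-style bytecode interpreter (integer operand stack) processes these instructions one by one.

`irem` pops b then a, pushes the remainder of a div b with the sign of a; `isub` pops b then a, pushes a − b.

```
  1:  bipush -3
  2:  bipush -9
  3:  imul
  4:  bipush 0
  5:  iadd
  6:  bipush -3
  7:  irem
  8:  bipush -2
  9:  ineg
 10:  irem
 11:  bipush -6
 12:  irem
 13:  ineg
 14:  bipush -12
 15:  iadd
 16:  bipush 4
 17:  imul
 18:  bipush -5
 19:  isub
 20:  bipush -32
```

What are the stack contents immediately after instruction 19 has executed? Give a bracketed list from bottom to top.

[-43]

bipush -3   -3
bipush -9   -3 -9
imul        27
bipush 0    27 0
iadd        27
bipush -3   27 -3
irem        0
bipush -2   0 -2
ineg        0 2
irem        0
bipush -6   0 -6
irem        0
ineg        0
bipush -12  0 -12
iadd        -12
bipush 4    -12 4
imul        -48
bipush -5   -48 -5
isub        -43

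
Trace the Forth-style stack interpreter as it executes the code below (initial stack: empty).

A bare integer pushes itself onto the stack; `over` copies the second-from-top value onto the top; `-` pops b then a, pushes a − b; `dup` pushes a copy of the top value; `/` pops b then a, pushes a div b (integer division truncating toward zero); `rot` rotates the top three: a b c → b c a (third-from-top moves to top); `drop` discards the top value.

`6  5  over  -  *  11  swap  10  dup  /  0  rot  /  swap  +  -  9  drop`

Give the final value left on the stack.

6    -> [6]
5    -> [6, 5]
over -> [6, 5, 6]
-    -> [6, -1]
*    -> [-6]
11   -> [-6, 11]
swap -> [11, -6]
10   -> [11, -6, 10]
dup  -> [11, -6, 10, 10]
/    -> [11, -6, 1]
0    -> [11, -6, 1, 0]
rot  -> [11, 1, 0, -6]
/    -> [11, 1, 0]
swap -> [11, 0, 1]
+    -> [11, 1]
-    -> [10]
9    -> [10, 9]
drop -> [10]

10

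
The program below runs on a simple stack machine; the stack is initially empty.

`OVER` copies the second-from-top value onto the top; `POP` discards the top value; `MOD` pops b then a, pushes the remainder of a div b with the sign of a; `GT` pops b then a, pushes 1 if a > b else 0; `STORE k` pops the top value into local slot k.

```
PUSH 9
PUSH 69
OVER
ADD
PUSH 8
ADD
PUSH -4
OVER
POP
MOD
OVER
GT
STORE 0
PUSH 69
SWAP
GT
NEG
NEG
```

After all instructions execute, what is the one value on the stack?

PUSH 9  : [9]
PUSH 69 : [9, 69]
OVER    : [9, 69, 9]
ADD     : [9, 78]
PUSH 8  : [9, 78, 8]
ADD     : [9, 86]
PUSH -4 : [9, 86, -4]
OVER    : [9, 86, -4, 86]
POP     : [9, 86, -4]
MOD     : [9, 2]
OVER    : [9, 2, 9]
GT      : [9, 0]
STORE 0 : [9]
PUSH 69 : [9, 69]
SWAP    : [69, 9]
GT      : [1]
NEG     : [-1]
NEG     : [1]

1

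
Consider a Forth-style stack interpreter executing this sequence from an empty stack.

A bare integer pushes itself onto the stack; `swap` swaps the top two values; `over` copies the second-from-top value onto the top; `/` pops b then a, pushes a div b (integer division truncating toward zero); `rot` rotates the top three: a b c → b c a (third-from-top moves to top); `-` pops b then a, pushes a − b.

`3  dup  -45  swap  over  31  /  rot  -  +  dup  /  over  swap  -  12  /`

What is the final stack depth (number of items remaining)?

2

3    -> [3]
dup  -> [3, 3]
-45  -> [3, 3, -45]
swap -> [3, -45, 3]
over -> [3, -45, 3, -45]
31   -> [3, -45, 3, -45, 31]
/    -> [3, -45, 3, -1]
rot  -> [3, 3, -1, -45]
-    -> [3, 3, 44]
+    -> [3, 47]
dup  -> [3, 47, 47]
/    -> [3, 1]
over -> [3, 1, 3]
swap -> [3, 3, 1]
-    -> [3, 2]
12   -> [3, 2, 12]
/    -> [3, 0]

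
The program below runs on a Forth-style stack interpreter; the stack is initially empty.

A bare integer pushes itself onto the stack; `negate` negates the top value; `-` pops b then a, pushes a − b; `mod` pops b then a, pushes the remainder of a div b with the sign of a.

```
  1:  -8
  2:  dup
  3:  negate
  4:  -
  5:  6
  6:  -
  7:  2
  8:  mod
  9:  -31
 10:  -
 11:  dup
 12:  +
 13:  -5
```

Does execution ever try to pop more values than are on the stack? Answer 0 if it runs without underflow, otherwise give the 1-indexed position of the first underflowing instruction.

0

-8     → -8
dup    → -8 -8
negate → -8 8
-      → -16
6      → -16 6
-      → -22
2      → -22 2
mod    → 0
-31    → 0 -31
-      → 31
dup    → 31 31
+      → 62
-5     → 62 -5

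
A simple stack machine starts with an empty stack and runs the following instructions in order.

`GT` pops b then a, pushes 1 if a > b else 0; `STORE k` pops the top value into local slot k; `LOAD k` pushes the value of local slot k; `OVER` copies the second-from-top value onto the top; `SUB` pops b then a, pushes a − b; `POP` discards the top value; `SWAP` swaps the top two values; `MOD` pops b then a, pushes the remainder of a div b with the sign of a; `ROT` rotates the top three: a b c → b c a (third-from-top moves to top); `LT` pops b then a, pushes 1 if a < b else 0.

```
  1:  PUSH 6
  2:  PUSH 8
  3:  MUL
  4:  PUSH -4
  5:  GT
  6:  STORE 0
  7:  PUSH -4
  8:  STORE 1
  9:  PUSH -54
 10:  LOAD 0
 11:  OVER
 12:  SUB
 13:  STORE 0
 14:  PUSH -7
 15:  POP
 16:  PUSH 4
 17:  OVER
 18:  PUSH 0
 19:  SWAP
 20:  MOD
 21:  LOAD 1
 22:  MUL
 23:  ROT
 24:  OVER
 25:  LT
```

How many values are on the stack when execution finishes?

3

PUSH 6   : 6
PUSH 8   : 6 8
MUL      : 48
PUSH -4  : 48 -4
GT       : 1
STORE 0  : (empty)
PUSH -4  : -4
STORE 1  : (empty)
PUSH -54 : -54
LOAD 0   : -54 1
OVER     : -54 1 -54
SUB      : -54 55
STORE 0  : -54
PUSH -7  : -54 -7
POP      : -54
PUSH 4   : -54 4
OVER     : -54 4 -54
PUSH 0   : -54 4 -54 0
SWAP     : -54 4 0 -54
MOD      : -54 4 0
LOAD 1   : -54 4 0 -4
MUL      : -54 4 0
ROT      : 4 0 -54
OVER     : 4 0 -54 0
LT       : 4 0 1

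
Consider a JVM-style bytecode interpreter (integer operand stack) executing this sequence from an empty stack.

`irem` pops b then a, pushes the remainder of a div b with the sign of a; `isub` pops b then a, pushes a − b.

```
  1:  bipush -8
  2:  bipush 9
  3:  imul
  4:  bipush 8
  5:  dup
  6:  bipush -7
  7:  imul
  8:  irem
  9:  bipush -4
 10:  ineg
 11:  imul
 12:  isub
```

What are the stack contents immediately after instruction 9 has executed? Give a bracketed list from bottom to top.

bipush -8 : [-8]
bipush 9  : [-8, 9]
imul      : [-72]
bipush 8  : [-72, 8]
dup       : [-72, 8, 8]
bipush -7 : [-72, 8, 8, -7]
imul      : [-72, 8, -56]
irem      : [-72, 8]
bipush -4 : [-72, 8, -4]

[-72, 8, -4]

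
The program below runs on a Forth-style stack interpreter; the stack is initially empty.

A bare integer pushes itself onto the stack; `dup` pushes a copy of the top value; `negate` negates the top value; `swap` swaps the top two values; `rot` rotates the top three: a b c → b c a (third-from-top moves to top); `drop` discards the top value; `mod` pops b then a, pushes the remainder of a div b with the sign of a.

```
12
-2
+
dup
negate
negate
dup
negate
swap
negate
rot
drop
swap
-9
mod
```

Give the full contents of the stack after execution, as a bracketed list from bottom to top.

12     : [12]
-2     : [12, -2]
+      : [10]
dup    : [10, 10]
negate : [10, -10]
negate : [10, 10]
dup    : [10, 10, 10]
negate : [10, 10, -10]
swap   : [10, -10, 10]
negate : [10, -10, -10]
rot    : [-10, -10, 10]
drop   : [-10, -10]
swap   : [-10, -10]
-9     : [-10, -10, -9]
mod    : [-10, -1]

[-10, -1]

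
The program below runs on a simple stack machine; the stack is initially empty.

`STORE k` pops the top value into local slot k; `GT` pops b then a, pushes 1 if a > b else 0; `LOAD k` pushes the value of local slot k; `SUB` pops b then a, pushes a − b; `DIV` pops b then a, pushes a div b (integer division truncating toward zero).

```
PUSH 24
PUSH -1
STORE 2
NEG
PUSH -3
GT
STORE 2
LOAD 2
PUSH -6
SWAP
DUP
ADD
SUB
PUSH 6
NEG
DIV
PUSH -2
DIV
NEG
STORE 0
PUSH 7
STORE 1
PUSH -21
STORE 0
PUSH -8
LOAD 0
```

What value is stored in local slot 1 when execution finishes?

7

PUSH 24  : [24]
PUSH -1  : [24, -1]
STORE 2  : [24]
NEG      : [-24]
PUSH -3  : [-24, -3]
GT       : [0]
STORE 2  : []
LOAD 2   : [0]
PUSH -6  : [0, -6]
SWAP     : [-6, 0]
DUP      : [-6, 0, 0]
ADD      : [-6, 0]
SUB      : [-6]
PUSH 6   : [-6, 6]
NEG      : [-6, -6]
DIV      : [1]
PUSH -2  : [1, -2]
DIV      : [0]
NEG      : [0]
STORE 0  : []
PUSH 7   : [7]
STORE 1  : []
PUSH -21 : [-21]
STORE 0  : []
PUSH -8  : [-8]
LOAD 0   : [-8, -21]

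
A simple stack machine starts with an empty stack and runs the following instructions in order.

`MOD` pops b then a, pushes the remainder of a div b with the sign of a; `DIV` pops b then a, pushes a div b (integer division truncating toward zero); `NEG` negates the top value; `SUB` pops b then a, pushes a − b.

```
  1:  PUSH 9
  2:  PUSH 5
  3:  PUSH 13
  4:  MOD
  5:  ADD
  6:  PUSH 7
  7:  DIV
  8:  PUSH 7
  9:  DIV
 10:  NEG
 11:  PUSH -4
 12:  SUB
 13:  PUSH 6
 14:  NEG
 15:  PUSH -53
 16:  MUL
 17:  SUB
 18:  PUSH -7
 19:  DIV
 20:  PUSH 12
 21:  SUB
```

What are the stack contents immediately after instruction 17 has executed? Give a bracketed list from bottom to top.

PUSH 9   : [9]
PUSH 5   : [9, 5]
PUSH 13  : [9, 5, 13]
MOD      : [9, 5]
ADD      : [14]
PUSH 7   : [14, 7]
DIV      : [2]
PUSH 7   : [2, 7]
DIV      : [0]
NEG      : [0]
PUSH -4  : [0, -4]
SUB      : [4]
PUSH 6   : [4, 6]
NEG      : [4, -6]
PUSH -53 : [4, -6, -53]
MUL      : [4, 318]
SUB      : [-314]

[-314]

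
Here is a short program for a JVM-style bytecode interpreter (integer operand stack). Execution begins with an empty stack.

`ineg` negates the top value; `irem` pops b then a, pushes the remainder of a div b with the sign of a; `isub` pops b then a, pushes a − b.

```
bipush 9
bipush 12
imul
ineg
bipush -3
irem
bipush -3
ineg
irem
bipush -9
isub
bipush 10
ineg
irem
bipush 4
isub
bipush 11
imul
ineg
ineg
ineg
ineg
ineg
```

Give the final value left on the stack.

-55

bipush 9  : 9
bipush 12 : 9 12
imul      : 108
ineg      : -108
bipush -3 : -108 -3
irem      : 0
bipush -3 : 0 -3
ineg      : 0 3
irem      : 0
bipush -9 : 0 -9
isub      : 9
bipush 10 : 9 10
ineg      : 9 -10
irem      : 9
bipush 4  : 9 4
isub      : 5
bipush 11 : 5 11
imul      : 55
ineg      : -55
ineg      : 55
ineg      : -55
ineg      : 55
ineg      : -55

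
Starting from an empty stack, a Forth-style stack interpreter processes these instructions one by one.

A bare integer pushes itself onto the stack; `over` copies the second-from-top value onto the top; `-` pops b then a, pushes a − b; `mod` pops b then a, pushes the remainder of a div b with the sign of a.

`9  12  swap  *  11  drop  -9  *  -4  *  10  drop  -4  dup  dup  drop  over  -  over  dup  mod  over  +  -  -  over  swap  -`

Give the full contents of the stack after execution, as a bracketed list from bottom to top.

[3888, 3892]

9    -> [9]
12   -> [9, 12]
swap -> [12, 9]
*    -> [108]
11   -> [108, 11]
drop -> [108]
-9   -> [108, -9]
*    -> [-972]
-4   -> [-972, -4]
*    -> [3888]
10   -> [3888, 10]
drop -> [3888]
-4   -> [3888, -4]
dup  -> [3888, -4, -4]
dup  -> [3888, -4, -4, -4]
drop -> [3888, -4, -4]
over -> [3888, -4, -4, -4]
-    -> [3888, -4, 0]
over -> [3888, -4, 0, -4]
dup  -> [3888, -4, 0, -4, -4]
mod  -> [3888, -4, 0, 0]
over -> [3888, -4, 0, 0, 0]
+    -> [3888, -4, 0, 0]
-    -> [3888, -4, 0]
-    -> [3888, -4]
over -> [3888, -4, 3888]
swap -> [3888, 3888, -4]
-    -> [3888, 3892]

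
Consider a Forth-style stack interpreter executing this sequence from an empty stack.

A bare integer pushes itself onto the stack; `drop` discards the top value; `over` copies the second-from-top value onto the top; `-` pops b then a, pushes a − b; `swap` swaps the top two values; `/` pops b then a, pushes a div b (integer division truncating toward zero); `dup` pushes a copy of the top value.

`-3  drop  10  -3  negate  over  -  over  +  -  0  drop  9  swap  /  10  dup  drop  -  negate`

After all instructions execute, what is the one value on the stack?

-3     : [-3]
drop   : []
10     : [10]
-3     : [10, -3]
negate : [10, 3]
over   : [10, 3, 10]
-      : [10, -7]
over   : [10, -7, 10]
+      : [10, 3]
-      : [7]
0      : [7, 0]
drop   : [7]
9      : [7, 9]
swap   : [9, 7]
/      : [1]
10     : [1, 10]
dup    : [1, 10, 10]
drop   : [1, 10]
-      : [-9]
negate : [9]

9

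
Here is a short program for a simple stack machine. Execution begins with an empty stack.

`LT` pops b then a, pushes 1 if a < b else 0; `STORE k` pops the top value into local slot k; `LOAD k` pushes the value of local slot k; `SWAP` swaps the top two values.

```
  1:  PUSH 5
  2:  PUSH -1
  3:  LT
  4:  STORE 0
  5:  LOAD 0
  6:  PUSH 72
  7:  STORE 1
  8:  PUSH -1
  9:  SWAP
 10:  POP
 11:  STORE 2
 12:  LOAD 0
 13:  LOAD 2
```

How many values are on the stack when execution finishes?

2

PUSH 5  -> [5]
PUSH -1 -> [5, -1]
LT      -> [0]
STORE 0 -> []
LOAD 0  -> [0]
PUSH 72 -> [0, 72]
STORE 1 -> [0]
PUSH -1 -> [0, -1]
SWAP    -> [-1, 0]
POP     -> [-1]
STORE 2 -> []
LOAD 0  -> [0]
LOAD 2  -> [0, -1]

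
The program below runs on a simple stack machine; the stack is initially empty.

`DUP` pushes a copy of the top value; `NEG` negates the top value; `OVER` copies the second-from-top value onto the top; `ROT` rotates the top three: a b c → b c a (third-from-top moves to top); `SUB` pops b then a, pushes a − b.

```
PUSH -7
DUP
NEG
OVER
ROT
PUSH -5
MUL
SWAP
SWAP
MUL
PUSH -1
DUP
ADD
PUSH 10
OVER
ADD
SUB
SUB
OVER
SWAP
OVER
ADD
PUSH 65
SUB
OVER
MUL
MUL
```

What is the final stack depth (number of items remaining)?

2

PUSH -7 : [-7]
DUP     : [-7, -7]
NEG     : [-7, 7]
OVER    : [-7, 7, -7]
ROT     : [7, -7, -7]
PUSH -5 : [7, -7, -7, -5]
MUL     : [7, -7, 35]
SWAP    : [7, 35, -7]
SWAP    : [7, -7, 35]
MUL     : [7, -245]
PUSH -1 : [7, -245, -1]
DUP     : [7, -245, -1, -1]
ADD     : [7, -245, -2]
PUSH 10 : [7, -245, -2, 10]
OVER    : [7, -245, -2, 10, -2]
ADD     : [7, -245, -2, 8]
SUB     : [7, -245, -10]
SUB     : [7, -235]
OVER    : [7, -235, 7]
SWAP    : [7, 7, -235]
OVER    : [7, 7, -235, 7]
ADD     : [7, 7, -228]
PUSH 65 : [7, 7, -228, 65]
SUB     : [7, 7, -293]
OVER    : [7, 7, -293, 7]
MUL     : [7, 7, -2051]
MUL     : [7, -14357]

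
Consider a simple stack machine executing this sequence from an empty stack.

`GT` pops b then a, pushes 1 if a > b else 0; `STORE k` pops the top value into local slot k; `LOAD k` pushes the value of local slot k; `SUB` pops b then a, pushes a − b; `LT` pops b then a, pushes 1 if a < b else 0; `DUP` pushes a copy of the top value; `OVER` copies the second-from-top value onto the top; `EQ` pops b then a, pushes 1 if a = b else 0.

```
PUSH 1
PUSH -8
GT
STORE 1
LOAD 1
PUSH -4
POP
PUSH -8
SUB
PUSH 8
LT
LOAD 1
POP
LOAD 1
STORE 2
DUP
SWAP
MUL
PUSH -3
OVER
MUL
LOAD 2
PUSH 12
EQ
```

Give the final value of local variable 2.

1

PUSH 1  → [1]
PUSH -8 → [1, -8]
GT      → [1]
STORE 1 → []
LOAD 1  → [1]
PUSH -4 → [1, -4]
POP     → [1]
PUSH -8 → [1, -8]
SUB     → [9]
PUSH 8  → [9, 8]
LT      → [0]
LOAD 1  → [0, 1]
POP     → [0]
LOAD 1  → [0, 1]
STORE 2 → [0]
DUP     → [0, 0]
SWAP    → [0, 0]
MUL     → [0]
PUSH -3 → [0, -3]
OVER    → [0, -3, 0]
MUL     → [0, 0]
LOAD 2  → [0, 0, 1]
PUSH 12 → [0, 0, 1, 12]
EQ      → [0, 0, 0]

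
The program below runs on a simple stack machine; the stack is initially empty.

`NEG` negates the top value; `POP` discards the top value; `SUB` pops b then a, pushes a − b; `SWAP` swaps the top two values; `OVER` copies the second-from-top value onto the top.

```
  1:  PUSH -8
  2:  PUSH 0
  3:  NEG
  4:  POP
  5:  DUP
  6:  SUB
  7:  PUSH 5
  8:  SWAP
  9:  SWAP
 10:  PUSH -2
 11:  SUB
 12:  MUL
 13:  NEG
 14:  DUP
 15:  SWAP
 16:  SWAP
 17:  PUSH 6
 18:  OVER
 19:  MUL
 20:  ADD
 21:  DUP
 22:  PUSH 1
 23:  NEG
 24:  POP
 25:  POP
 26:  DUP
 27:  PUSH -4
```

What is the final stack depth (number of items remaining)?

PUSH -8 : [-8]
PUSH 0  : [-8, 0]
NEG     : [-8, 0]
POP     : [-8]
DUP     : [-8, -8]
SUB     : [0]
PUSH 5  : [0, 5]
SWAP    : [5, 0]
SWAP    : [0, 5]
PUSH -2 : [0, 5, -2]
SUB     : [0, 7]
MUL     : [0]
NEG     : [0]
DUP     : [0, 0]
SWAP    : [0, 0]
SWAP    : [0, 0]
PUSH 6  : [0, 0, 6]
OVER    : [0, 0, 6, 0]
MUL     : [0, 0, 0]
ADD     : [0, 0]
DUP     : [0, 0, 0]
PUSH 1  : [0, 0, 0, 1]
NEG     : [0, 0, 0, -1]
POP     : [0, 0, 0]
POP     : [0, 0]
DUP     : [0, 0, 0]
PUSH -4 : [0, 0, 0, -4]

4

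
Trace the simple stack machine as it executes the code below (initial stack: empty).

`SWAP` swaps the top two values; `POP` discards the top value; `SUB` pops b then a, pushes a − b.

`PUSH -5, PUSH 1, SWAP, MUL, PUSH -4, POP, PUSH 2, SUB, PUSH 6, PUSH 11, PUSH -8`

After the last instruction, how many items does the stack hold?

4

PUSH -5 : [-5]
PUSH 1  : [-5, 1]
SWAP    : [1, -5]
MUL     : [-5]
PUSH -4 : [-5, -4]
POP     : [-5]
PUSH 2  : [-5, 2]
SUB     : [-7]
PUSH 6  : [-7, 6]
PUSH 11 : [-7, 6, 11]
PUSH -8 : [-7, 6, 11, -8]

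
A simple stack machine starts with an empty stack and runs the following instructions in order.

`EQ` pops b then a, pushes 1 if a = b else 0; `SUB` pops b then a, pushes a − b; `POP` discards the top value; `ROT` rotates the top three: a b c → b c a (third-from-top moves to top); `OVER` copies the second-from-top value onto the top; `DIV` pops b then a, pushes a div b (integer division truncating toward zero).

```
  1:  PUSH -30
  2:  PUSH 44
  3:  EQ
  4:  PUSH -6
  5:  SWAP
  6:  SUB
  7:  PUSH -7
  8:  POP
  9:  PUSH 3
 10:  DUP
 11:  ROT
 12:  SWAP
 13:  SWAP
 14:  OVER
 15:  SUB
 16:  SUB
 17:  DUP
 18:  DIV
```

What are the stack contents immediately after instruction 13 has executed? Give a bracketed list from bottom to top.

PUSH -30 -> -30
PUSH 44  -> -30 44
EQ       -> 0
PUSH -6  -> 0 -6
SWAP     -> -6 0
SUB      -> -6
PUSH -7  -> -6 -7
POP      -> -6
PUSH 3   -> -6 3
DUP      -> -6 3 3
ROT      -> 3 3 -6
SWAP     -> 3 -6 3
SWAP     -> 3 3 -6

[3, 3, -6]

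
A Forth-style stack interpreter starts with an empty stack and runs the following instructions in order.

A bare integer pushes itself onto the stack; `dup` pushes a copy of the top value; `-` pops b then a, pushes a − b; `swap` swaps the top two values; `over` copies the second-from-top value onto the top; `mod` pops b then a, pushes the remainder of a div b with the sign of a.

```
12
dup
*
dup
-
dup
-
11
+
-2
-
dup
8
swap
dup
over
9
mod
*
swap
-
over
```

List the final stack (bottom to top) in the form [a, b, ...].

12   -> 12
dup  -> 12 12
*    -> 144
dup  -> 144 144
-    -> 0
dup  -> 0 0
-    -> 0
11   -> 0 11
+    -> 11
-2   -> 11 -2
-    -> 13
dup  -> 13 13
8    -> 13 13 8
swap -> 13 8 13
dup  -> 13 8 13 13
over -> 13 8 13 13 13
9    -> 13 8 13 13 13 9
mod  -> 13 8 13 13 4
*    -> 13 8 13 52
swap -> 13 8 52 13
-    -> 13 8 39
over -> 13 8 39 8

[13, 8, 39, 8]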